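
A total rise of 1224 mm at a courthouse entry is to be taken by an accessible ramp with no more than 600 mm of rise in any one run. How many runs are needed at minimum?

3 runs

1224 / 600 = 2.04, so 3 ramp runs are needed.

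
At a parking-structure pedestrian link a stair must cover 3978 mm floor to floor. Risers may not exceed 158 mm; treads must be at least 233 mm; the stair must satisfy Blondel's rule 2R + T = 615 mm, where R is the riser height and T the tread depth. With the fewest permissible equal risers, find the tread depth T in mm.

3978 / 158 = 25.177 → round up to 26 risers.
Riser R = 3978 / 26 = 153 mm, within the 158 mm limit.
From 2R + T = 615: T = 615 − 306 = 309 mm.

309 mm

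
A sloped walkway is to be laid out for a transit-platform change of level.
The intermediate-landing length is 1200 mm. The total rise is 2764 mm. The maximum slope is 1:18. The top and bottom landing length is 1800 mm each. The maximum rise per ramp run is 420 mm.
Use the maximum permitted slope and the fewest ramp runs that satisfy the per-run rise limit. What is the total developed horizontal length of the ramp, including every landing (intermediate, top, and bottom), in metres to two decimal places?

60.55 m

2764 / 420 = 6.58, so 7 ramp runs are needed. That means 6 intermediate landings.
Ramp run (horizontal) at 1:18: 2764 × 18 = 49752 mm.
Intermediate landings: 6 × 1200 = 7200 mm.
Top and bottom landings: 2 × 1800 = 3600 mm.
Total = 49752 + 7200 + 3600 = 60552 mm.
= 60.55 m.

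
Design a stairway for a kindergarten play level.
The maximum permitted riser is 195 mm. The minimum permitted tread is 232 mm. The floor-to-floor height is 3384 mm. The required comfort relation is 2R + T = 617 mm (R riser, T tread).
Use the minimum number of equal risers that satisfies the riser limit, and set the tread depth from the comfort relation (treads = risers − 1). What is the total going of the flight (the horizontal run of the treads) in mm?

3384 / 195 = 17.354 → round up to 18 risers.
Each riser is 3384/18 = 188 mm (≤ 195 mm).
From 2R + T = 617: T = 617 − 376 = 241 mm.
Treads = 18 − 1 = 17; going = 17 × 241 = 4097 mm.

4097 mm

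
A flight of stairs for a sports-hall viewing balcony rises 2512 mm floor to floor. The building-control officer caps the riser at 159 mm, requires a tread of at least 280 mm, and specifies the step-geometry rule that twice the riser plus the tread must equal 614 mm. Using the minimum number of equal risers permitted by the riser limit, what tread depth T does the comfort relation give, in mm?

2512 / 159 = 15.80, so 16 risers are needed.
Riser R = 2512 / 16 = 157 mm, within the 159 mm limit.
From 2R + T = 614: T = 614 − 314 = 300 mm.

300 mm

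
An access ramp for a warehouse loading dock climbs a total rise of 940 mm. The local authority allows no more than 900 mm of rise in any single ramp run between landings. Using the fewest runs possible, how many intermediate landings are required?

1 intermediate landings

At most 900 each: 940/900 = 1.04, giving 2 ramp runs.
2 runs are separated by 1 intermediate landings.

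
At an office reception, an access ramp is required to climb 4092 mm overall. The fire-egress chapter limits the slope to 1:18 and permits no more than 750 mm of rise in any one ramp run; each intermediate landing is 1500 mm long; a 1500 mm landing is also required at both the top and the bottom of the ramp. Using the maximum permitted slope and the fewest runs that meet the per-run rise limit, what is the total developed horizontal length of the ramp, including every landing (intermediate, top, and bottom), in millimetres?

⌈4092/750⌉ = 6 ramp runs. That means 5 intermediate landings.
Ramp run (horizontal) at 1:18: 4092 × 18 = 73656 mm.
5 intermediate landings contribute 5 × 1500 = 7500 mm.
Top and bottom landings: 2 × 1500 = 3000 mm.
Total = 73656 + 7500 + 3000 = 84156 mm.

84156 mm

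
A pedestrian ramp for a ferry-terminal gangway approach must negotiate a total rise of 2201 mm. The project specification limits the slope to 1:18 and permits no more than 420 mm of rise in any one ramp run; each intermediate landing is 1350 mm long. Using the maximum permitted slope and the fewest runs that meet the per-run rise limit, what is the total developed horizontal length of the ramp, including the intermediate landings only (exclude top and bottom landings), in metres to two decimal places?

46.37 m

At most 420 each: 2201/420 = 5.24, giving 6 ramp runs. That means 5 intermediate landings.
Ramp run (horizontal) at 1:18: 2201 × 18 = 39618 mm.
5 intermediate landings contribute 5 × 1350 = 6750 mm.
Total developed length = 39618 + 6750 = 46368 mm.
= 46.37 m.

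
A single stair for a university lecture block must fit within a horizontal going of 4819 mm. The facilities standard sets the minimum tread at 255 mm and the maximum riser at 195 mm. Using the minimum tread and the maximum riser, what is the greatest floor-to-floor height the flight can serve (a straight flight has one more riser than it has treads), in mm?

Treads that fit: ⌊4819 / 255⌋ = 18.
Risers = treads + 1 = 19.
Maximum height = 19 × 195 = 3705 mm.

3705 mm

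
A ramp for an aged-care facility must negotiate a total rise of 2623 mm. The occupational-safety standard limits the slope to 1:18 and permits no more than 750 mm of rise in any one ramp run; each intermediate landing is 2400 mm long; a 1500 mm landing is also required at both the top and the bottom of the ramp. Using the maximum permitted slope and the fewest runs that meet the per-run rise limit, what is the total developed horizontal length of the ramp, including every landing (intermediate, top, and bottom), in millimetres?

57414 mm

⌈2623/750⌉ = 4 ramp runs. That means 3 intermediate landings.
Ramp run (horizontal) at 1:18: 2623 × 18 = 47214 mm.
Intermediate landings: 3 × 2400 = 7200 mm.
Top and bottom landings: 2 × 1500 = 3000 mm.
Total = 47214 + 7200 + 3000 = 57414 mm.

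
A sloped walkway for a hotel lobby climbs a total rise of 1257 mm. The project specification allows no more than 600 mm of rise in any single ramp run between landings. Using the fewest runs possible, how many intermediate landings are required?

2 intermediate landings

⌈1257/600⌉ = 3 ramp runs.
3 runs are separated by 2 intermediate landings.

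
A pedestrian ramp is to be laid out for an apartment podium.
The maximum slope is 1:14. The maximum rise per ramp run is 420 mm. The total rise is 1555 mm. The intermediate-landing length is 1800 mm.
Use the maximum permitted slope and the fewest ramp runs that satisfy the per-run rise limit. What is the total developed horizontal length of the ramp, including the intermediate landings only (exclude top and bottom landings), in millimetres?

1555 / 420 = 3.702 → round up to 4 ramp runs. That means 3 intermediate landings.
Ramp run (horizontal) at 1:14: 1555 × 14 = 21770 mm.
3 intermediate landings contribute 3 × 1800 = 5400 mm.
Total developed length = 21770 + 5400 = 27170 mm.

27170 mm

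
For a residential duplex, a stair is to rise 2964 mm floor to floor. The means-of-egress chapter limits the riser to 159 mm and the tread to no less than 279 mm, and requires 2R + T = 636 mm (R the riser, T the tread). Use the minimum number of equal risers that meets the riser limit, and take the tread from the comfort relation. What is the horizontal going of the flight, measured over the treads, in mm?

⌈2964/159⌉ = 19 risers.
Riser R = 2964 / 19 = 156 mm, within the 159 mm limit.
T = 636 − 2·156 = 324 mm, which satisfies the 279 mm minimum.
Going = (19 − 1) × 324 = 5832 mm.

5832 mm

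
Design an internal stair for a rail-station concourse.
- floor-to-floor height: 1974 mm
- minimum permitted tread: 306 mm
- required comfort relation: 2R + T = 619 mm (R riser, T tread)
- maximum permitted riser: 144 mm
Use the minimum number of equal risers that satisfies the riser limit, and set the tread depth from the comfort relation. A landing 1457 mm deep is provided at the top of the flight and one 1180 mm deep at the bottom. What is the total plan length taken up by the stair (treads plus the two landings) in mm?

7018 mm

⌈1974/144⌉ = 14 risers.
Riser R = 1974 / 14 = 141 mm, within the 144 mm limit.
Tread T = 619 − 2 × 141 = 337 mm (≥ 306 mm).
Treads = 14 − 1 = 13; going = 13 × 337 = 4381 mm.
Enclosure = 4381 + 1457 + 1180 = 7018 mm.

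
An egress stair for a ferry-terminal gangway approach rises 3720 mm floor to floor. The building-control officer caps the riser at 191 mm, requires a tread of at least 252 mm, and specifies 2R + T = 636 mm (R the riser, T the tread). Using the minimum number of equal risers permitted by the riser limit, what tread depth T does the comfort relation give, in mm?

At most 191 each: 3720/191 = 19.48, giving 20 risers.
Riser R = 3720 / 20 = 186 mm, within the 191 mm limit.
From 2R + T = 636: T = 636 − 372 = 264 mm.

264 mm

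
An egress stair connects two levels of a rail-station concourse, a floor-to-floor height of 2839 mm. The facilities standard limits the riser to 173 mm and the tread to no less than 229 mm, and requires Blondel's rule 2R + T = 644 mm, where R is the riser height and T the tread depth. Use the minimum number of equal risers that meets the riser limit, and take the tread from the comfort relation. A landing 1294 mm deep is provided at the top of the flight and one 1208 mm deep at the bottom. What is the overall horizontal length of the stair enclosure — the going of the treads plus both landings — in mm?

7462 mm

2839 / 173 = 16.410 → round up to 17 risers.
Each riser is 2839/17 = 167 mm (≤ 173 mm).
T = 644 − 2·167 = 310 mm, which satisfies the 229 mm minimum.
17 risers give 16 treads; going = 16 × 310 = 4960 mm.
Add landings: 4960 + 1294 + 1208 = 7462 mm.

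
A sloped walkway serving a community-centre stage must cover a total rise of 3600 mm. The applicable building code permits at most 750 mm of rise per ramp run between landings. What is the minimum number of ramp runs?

3600 / 750 = 4.80, so 5 ramp runs are needed.

5 runs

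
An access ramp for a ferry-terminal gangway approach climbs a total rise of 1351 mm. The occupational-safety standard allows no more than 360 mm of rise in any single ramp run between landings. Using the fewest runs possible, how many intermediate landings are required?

3 intermediate landings

1351 / 360 = 3.75, so 4 ramp runs are needed.
4 runs are separated by 3 intermediate landings.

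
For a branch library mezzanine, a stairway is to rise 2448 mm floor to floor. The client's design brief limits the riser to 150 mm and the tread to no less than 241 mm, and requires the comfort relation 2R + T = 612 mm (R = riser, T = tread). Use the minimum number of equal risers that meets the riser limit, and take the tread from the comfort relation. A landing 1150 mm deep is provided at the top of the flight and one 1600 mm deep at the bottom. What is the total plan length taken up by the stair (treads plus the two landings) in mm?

7934 mm

At most 150 each: 2448/150 = 16.32, giving 17 risers.
R = 2448 ÷ 17 = 144 mm.
From 2R + T = 612: T = 612 − 288 = 324 mm.
17 risers give 16 treads; going = 16 × 324 = 5184 mm.
Add landings: 5184 + 1150 + 1600 = 7934 mm.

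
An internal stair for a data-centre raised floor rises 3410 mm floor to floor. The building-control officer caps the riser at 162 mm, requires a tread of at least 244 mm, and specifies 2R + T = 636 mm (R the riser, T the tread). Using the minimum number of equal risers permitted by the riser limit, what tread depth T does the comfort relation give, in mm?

326 mm

3410 / 162 = 21.049 → round up to 22 risers.
Riser R = 3410 / 22 = 155 mm, within the 162 mm limit.
Tread T = 636 − 2 × 155 = 326 mm (≥ 244 mm).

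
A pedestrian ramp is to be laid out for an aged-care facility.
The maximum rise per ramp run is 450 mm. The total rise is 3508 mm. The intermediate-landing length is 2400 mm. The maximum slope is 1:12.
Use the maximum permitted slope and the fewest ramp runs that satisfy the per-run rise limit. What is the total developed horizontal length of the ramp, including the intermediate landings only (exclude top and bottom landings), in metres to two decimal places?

At most 450 each: 3508/450 = 7.80, giving 8 ramp runs. That means 7 intermediate landings.
Horizontal run for 3508 mm of rise at 1:12 is 3508 × 12 = 42096 mm.
Intermediate landings: 7 × 2400 = 16800 mm.
Total developed length = 42096 + 16800 = 58896 mm.
= 58.90 m.

58.90 m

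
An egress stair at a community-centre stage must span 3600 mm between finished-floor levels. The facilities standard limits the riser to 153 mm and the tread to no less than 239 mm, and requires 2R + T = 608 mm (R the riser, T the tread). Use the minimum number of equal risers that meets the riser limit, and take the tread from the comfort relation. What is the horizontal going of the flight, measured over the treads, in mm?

3600 / 153 = 23.529 → round up to 24 risers.
Each riser is 3600/24 = 150 mm (≤ 153 mm).
T = 608 − 2·150 = 308 mm, which satisfies the 239 mm minimum.
Treads = 24 − 1 = 23; going = 23 × 308 = 7084 mm.

7084 mm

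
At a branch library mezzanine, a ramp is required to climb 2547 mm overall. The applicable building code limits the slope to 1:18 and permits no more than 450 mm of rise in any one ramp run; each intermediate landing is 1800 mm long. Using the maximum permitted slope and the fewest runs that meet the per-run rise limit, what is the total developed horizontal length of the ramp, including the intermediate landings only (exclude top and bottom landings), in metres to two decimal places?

At most 450 each: 2547/450 = 5.66, giving 6 ramp runs. That means 5 intermediate landings.
Ramp run (horizontal) at 1:18: 2547 × 18 = 45846 mm.
Intermediate landings: 5 × 1800 = 9000 mm.
Total developed length = 45846 + 9000 = 54846 mm.
= 54.85 m.

54.85 m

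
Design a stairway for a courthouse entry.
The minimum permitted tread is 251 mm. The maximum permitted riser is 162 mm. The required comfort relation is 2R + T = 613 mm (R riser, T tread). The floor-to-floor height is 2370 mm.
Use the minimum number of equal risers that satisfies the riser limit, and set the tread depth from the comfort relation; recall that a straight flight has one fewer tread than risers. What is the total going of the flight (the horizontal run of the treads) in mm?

2370 / 162 = 14.630 → round up to 15 risers.
Each riser is 2370/15 = 158 mm (≤ 162 mm).
T = 613 − 2·158 = 297 mm, which satisfies the 251 mm minimum.
Treads = 15 − 1 = 14; going = 14 × 297 = 4158 mm.

4158 mm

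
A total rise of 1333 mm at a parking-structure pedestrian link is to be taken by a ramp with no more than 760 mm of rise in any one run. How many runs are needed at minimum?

2 runs

⌈1333/760⌉ = 2 ramp runs.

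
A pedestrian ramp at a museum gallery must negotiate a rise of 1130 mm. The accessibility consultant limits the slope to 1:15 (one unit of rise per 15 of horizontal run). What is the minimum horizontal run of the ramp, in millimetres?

At 1:15 the run is 15 × 1130 = 16950 mm.

16950 mm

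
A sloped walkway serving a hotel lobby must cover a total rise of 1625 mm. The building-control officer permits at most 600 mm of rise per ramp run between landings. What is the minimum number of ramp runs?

1625 / 600 = 2.708 → round up to 3 ramp runs.

3 runs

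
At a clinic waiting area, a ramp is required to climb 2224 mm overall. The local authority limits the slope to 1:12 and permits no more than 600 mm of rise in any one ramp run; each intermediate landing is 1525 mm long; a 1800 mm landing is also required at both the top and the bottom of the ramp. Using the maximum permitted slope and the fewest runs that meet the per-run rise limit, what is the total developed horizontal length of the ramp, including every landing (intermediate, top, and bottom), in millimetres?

34863 mm

⌈2224/600⌉ = 4 ramp runs. That means 3 intermediate landings.
Horizontal run for 2224 mm of rise at 1:12 is 2224 × 12 = 26688 mm.
3 intermediate landings contribute 3 × 1525 = 4575 mm.
Top and bottom landings: 2 × 1800 = 3600 mm.
Total = 26688 + 4575 + 3600 = 34863 mm.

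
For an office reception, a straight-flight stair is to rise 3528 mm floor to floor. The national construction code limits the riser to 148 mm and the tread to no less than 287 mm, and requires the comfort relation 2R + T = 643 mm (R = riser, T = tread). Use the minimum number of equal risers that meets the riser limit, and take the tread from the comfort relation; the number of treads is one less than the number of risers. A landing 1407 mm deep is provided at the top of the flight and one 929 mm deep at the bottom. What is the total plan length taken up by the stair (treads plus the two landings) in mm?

3528 / 148 = 23.838 → round up to 24 risers.
Each riser is 3528/24 = 147 mm (≤ 148 mm).
Tread T = 643 − 2 × 147 = 349 mm (≥ 287 mm).
Going = (24 − 1) × 349 = 8027 mm.
Add landings: 8027 + 1407 + 929 = 10363 mm.

10363 mm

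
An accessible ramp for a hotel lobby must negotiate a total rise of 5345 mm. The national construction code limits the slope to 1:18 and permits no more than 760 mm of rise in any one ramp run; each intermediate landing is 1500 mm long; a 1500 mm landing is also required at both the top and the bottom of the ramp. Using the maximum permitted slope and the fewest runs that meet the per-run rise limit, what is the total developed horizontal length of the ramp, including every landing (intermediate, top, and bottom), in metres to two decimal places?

At most 760 each: 5345/760 = 7.03, giving 8 ramp runs. That means 7 intermediate landings.
Ramp run (horizontal) at 1:18: 5345 × 18 = 96210 mm.
Intermediate landings: 7 × 1500 = 10500 mm.
Top and bottom landings: 2 × 1500 = 3000 mm.
Total = 96210 + 10500 + 3000 = 109710 mm.
= 109.71 m.

109.71 m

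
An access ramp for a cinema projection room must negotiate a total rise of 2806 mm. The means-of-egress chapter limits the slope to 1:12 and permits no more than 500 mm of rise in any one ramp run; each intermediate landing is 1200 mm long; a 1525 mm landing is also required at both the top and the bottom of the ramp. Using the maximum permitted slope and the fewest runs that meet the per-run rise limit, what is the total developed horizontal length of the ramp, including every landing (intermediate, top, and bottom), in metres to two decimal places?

42.72 m

⌈2806/500⌉ = 6 ramp runs. That means 5 intermediate landings.
Ramp run (horizontal) at 1:12: 2806 × 12 = 33672 mm.
5 intermediate landings contribute 5 × 1200 = 6000 mm.
Top and bottom landings: 2 × 1525 = 3050 mm.
Total = 33672 + 6000 + 3050 = 42722 mm.
= 42.72 m.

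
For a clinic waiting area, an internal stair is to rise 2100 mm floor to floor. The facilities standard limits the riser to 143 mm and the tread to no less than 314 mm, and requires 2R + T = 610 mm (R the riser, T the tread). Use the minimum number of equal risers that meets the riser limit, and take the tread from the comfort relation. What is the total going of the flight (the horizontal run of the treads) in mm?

At most 143 each: 2100/143 = 14.69, giving 15 risers.
Each riser is 2100/15 = 140 mm (≤ 143 mm).
T = 610 − 2·140 = 330 mm, which satisfies the 314 mm minimum.
15 risers give 14 treads; going = 14 × 330 = 4620 mm.

4620 mm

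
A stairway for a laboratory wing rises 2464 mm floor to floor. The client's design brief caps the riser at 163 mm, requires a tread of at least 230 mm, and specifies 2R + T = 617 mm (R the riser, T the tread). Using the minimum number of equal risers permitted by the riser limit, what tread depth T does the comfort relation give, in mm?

⌈2464/163⌉ = 16 risers.
Each riser is 2464/16 = 154 mm (≤ 163 mm).
T = 617 − 2·154 = 309 mm, which satisfies the 230 mm minimum.

309 mm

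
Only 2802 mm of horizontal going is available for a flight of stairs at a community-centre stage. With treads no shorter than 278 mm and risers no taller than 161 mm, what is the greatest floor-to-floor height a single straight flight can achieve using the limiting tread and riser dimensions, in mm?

1771 mm

Treads that fit: ⌊2802 / 278⌋ = 10.
Risers = treads + 1 = 11.
Maximum height = 11 × 161 = 1771 mm.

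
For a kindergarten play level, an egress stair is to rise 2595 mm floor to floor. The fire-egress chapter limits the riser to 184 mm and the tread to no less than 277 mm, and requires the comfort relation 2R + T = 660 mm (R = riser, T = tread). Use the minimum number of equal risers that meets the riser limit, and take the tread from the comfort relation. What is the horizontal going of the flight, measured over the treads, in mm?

4396 mm

2595 / 184 = 14.10, so 15 risers are needed.
R = 2595 ÷ 15 = 173 mm.
Tread T = 660 − 2 × 173 = 314 mm (≥ 277 mm).
15 risers give 14 treads; going = 14 × 314 = 4396 mm.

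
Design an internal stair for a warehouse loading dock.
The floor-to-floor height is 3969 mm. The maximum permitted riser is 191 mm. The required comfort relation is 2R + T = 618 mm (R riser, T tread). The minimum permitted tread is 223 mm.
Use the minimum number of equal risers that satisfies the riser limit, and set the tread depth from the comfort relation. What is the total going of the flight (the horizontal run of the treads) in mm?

4800 mm

At most 191 each: 3969/191 = 20.78, giving 21 risers.
Riser R = 3969 / 21 = 189 mm, within the 191 mm limit.
T = 618 − 2·189 = 240 mm, which satisfies the 223 mm minimum.
Going = (21 − 1) × 240 = 4800 mm.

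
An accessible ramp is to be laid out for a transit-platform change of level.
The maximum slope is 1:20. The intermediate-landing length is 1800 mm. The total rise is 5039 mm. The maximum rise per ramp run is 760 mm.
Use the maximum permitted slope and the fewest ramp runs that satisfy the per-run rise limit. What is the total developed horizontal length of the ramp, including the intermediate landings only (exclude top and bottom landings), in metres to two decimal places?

111.58 m

5039 / 760 = 6.63, so 7 ramp runs are needed. That means 6 intermediate landings.
Horizontal run for 5039 mm of rise at 1:20 is 5039 × 20 = 100780 mm.
Intermediate landings: 6 × 1800 = 10800 mm.
Developed length = 100780 + 10800 = 111580 mm.
= 111.58 m.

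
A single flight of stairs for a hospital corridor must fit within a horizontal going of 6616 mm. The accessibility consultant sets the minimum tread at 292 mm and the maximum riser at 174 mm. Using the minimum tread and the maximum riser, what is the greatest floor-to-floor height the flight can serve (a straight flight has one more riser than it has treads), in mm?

6616 / 292 = 22.66, so 22 treads fit.
Risers = treads + 1 = 23.
Maximum height = 23 × 174 = 4002 mm.

4002 mm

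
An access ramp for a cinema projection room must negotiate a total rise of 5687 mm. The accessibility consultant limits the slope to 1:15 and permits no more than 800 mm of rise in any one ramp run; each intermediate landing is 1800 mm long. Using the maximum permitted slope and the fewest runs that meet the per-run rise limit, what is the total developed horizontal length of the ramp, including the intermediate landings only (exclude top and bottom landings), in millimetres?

⌈5687/800⌉ = 8 ramp runs. That means 7 intermediate landings.
Ramp run (horizontal) at 1:15: 5687 × 15 = 85305 mm.
Intermediate landings: 7 × 1800 = 12600 mm.
Developed length = 85305 + 12600 = 97905 mm.

97905 mm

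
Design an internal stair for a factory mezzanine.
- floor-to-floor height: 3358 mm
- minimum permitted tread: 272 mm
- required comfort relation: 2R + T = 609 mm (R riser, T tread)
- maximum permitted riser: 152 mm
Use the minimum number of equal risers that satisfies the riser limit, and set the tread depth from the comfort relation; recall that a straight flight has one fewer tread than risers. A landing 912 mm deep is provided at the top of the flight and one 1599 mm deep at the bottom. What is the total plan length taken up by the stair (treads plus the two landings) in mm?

9485 mm

3358 / 152 = 22.092 → round up to 23 risers.
Each riser is 3358/23 = 146 mm (≤ 152 mm).
From 2R + T = 609: T = 609 − 292 = 317 mm.
23 risers give 22 treads; going = 22 × 317 = 6974 mm.
Enclosure = 6974 + 912 + 1599 = 9485 mm.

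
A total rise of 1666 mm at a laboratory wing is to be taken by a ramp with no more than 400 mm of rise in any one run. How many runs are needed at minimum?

1666 / 400 = 4.165 → round up to 5 ramp runs.

5 runs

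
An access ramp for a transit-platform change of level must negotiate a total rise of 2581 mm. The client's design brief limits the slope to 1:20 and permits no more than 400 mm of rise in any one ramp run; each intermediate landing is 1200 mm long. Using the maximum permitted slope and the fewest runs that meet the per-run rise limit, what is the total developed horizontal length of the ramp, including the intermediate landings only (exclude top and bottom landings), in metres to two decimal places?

2581 / 400 = 6.452 → round up to 7 ramp runs. That means 6 intermediate landings.
Horizontal run for 2581 mm of rise at 1:20 is 2581 × 20 = 51620 mm.
Intermediate landings: 6 × 1200 = 7200 mm.
Developed length = 51620 + 7200 = 58820 mm.
= 58.82 m.

58.82 m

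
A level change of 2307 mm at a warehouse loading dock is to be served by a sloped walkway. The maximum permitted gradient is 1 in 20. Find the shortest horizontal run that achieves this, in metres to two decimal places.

Run = rise × 20 = 2307 × 20 = 46140 mm.
46140 mm = 46.14 m.

46.14 m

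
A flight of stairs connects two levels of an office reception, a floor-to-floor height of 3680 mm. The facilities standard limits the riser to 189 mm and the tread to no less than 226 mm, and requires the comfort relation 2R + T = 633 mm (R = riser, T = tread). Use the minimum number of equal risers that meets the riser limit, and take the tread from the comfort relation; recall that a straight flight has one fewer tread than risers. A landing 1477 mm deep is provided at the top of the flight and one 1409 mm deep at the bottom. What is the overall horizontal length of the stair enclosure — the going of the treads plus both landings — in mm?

7921 mm

At most 189 each: 3680/189 = 19.47, giving 20 risers.
Each riser is 3680/20 = 184 mm (≤ 189 mm).
T = 633 − 2·184 = 265 mm, which satisfies the 226 mm minimum.
Treads = 20 − 1 = 19; going = 19 × 265 = 5035 mm.
Add landings: 5035 + 1477 + 1409 = 7921 mm.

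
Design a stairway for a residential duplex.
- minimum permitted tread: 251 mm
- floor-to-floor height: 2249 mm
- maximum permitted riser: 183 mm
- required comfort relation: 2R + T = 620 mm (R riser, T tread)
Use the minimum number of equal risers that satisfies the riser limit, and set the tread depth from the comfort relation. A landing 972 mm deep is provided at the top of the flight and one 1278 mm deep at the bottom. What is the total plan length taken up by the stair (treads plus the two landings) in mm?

5538 mm

2249 / 183 = 12.29, so 13 risers are needed.
R = 2249 ÷ 13 = 173 mm.
T = 620 − 2·173 = 274 mm, which satisfies the 251 mm minimum.
Going = (13 − 1) × 274 = 3288 mm.
Enclosure = 3288 + 972 + 1278 = 5538 mm.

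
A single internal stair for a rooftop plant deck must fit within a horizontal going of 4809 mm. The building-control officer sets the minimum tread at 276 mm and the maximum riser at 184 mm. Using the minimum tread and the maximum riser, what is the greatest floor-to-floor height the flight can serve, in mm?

Treads that fit: ⌊4809 / 276⌋ = 17.
Risers = treads + 1 = 18.
Maximum height = 18 × 184 = 3312 mm.

3312 mm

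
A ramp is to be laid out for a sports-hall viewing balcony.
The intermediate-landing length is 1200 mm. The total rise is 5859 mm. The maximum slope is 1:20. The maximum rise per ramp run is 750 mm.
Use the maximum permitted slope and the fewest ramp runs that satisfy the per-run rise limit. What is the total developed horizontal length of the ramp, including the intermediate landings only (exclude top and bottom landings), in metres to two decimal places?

5859 / 750 = 7.812 → round up to 8 ramp runs. That means 7 intermediate landings.
Ramp run (horizontal) at 1:20: 5859 × 20 = 117180 mm.
7 intermediate landings contribute 7 × 1200 = 8400 mm.
Total developed length = 117180 + 8400 = 125580 mm.
= 125.58 m.

125.58 m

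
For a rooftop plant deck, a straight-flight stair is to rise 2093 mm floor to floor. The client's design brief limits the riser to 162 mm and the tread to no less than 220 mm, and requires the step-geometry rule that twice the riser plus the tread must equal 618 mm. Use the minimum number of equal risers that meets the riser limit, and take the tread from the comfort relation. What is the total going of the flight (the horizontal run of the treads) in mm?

2093 / 162 = 12.920 → round up to 13 risers.
Each riser is 2093/13 = 161 mm (≤ 162 mm).
T = 618 − 2·161 = 296 mm, which satisfies the 220 mm minimum.
Treads = 13 − 1 = 12; going = 12 × 296 = 3552 mm.

3552 mm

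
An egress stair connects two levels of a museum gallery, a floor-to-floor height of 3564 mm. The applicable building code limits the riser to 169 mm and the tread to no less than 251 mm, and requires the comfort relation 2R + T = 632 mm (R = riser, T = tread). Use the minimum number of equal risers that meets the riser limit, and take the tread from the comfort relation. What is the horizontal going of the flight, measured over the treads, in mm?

At most 169 each: 3564/169 = 21.09, giving 22 risers.
R = 3564 ÷ 22 = 162 mm.
From 2R + T = 632: T = 632 − 324 = 308 mm.
Going = (22 − 1) × 308 = 6468 mm.

6468 mm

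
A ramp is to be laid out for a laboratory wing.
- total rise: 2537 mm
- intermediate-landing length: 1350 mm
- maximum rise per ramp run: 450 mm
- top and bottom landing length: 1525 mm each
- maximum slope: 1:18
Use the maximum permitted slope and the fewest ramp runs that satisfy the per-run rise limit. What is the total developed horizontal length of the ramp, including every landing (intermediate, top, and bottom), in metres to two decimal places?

⌈2537/450⌉ = 6 ramp runs. That means 5 intermediate landings.
Horizontal run for 2537 mm of rise at 1:18 is 2537 × 18 = 45666 mm.
Intermediate landings: 5 × 1350 = 6750 mm.
Top and bottom landings: 2 × 1525 = 3050 mm.
Total = 45666 + 6750 + 3050 = 55466 mm.
= 55.47 m.

55.47 m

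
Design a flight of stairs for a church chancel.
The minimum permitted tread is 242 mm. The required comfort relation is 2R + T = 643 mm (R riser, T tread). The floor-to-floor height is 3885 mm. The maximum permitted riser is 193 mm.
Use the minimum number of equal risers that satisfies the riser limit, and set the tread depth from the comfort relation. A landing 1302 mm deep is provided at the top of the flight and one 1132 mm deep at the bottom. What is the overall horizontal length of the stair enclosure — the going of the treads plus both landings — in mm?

⌈3885/193⌉ = 21 risers.
Riser R = 3885 / 21 = 185 mm, within the 193 mm limit.
T = 643 − 2·185 = 273 mm, which satisfies the 242 mm minimum.
Treads = 21 − 1 = 20; going = 20 × 273 = 5460 mm.
Add landings: 5460 + 1302 + 1132 = 7894 mm.

7894 mm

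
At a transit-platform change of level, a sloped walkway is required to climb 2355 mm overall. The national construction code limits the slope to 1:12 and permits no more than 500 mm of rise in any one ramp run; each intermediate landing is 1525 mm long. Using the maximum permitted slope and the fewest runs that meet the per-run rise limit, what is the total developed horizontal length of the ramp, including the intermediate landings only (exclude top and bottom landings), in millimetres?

34360 mm

2355 / 500 = 4.71, so 5 ramp runs are needed. That means 4 intermediate landings.
Ramp run (horizontal) at 1:12: 2355 × 12 = 28260 mm.
4 intermediate landings contribute 4 × 1525 = 6100 mm.
Developed length = 28260 + 6100 = 34360 mm.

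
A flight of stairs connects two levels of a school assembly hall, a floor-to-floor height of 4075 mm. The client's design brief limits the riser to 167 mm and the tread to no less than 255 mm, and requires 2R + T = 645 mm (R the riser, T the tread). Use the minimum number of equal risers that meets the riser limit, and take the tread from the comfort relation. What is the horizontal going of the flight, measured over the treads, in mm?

4075 / 167 = 24.40, so 25 risers are needed.
Riser R = 4075 / 25 = 163 mm, within the 167 mm limit.
T = 645 − 2·163 = 319 mm, which satisfies the 255 mm minimum.
25 risers give 24 treads; going = 24 × 319 = 7656 mm.

7656 mm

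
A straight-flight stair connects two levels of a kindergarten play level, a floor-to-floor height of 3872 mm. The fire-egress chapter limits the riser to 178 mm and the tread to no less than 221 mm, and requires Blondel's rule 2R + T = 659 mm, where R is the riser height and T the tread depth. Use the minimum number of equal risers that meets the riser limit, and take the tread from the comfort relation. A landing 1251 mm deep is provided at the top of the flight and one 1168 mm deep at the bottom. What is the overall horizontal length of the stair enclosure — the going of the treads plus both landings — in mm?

At most 178 each: 3872/178 = 21.75, giving 22 risers.
Riser R = 3872 / 22 = 176 mm, within the 178 mm limit.
From 2R + T = 659: T = 659 − 352 = 307 mm.
Treads = 22 − 1 = 21; going = 21 × 307 = 6447 mm.
Enclosure = 6447 + 1251 + 1168 = 8866 mm.

8866 mm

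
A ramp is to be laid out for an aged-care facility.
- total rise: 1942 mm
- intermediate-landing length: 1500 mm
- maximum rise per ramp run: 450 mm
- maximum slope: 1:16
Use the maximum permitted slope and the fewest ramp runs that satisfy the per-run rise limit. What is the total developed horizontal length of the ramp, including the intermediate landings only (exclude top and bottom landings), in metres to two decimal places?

1942 / 450 = 4.32, so 5 ramp runs are needed. That means 4 intermediate landings.
Ramp run (horizontal) at 1:16: 1942 × 16 = 31072 mm.
Intermediate landings: 4 × 1500 = 6000 mm.
Developed length = 31072 + 6000 = 37072 mm.
= 37.07 m.

37.07 m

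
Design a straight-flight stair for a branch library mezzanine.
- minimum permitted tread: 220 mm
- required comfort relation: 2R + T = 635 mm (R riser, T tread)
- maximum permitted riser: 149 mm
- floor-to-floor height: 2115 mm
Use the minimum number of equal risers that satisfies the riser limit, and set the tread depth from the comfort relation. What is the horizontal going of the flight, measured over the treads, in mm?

4942 mm

At most 149 each: 2115/149 = 14.19, giving 15 risers.
Riser R = 2115 / 15 = 141 mm, within the 149 mm limit.
T = 635 − 2·141 = 353 mm, which satisfies the 220 mm minimum.
15 risers give 14 treads; going = 14 × 353 = 4942 mm.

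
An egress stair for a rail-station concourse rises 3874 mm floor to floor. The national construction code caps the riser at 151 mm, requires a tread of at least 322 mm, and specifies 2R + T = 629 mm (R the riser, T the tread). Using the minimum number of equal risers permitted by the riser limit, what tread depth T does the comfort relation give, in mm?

3874 / 151 = 25.656 → round up to 26 risers.
Each riser is 3874/26 = 149 mm (≤ 151 mm).
Tread T = 629 − 2 × 149 = 331 mm (≥ 322 mm).

331 mm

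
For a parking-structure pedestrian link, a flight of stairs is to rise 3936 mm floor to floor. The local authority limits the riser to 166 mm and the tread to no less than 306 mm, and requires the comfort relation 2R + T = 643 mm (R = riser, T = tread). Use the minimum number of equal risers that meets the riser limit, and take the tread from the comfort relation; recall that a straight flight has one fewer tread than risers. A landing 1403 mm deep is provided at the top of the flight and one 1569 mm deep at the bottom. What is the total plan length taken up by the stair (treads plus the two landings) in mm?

10217 mm

3936 / 166 = 23.711 → round up to 24 risers.
Riser R = 3936 / 24 = 164 mm, within the 166 mm limit.
From 2R + T = 643: T = 643 − 328 = 315 mm.
Treads = 24 − 1 = 23; going = 23 × 315 = 7245 mm.
Enclosure = 7245 + 1403 + 1569 = 10217 mm.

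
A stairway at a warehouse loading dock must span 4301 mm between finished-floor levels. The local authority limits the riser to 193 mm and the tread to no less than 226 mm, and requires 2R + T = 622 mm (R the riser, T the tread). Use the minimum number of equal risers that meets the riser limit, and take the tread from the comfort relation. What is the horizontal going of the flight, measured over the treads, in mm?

5456 mm

4301 / 193 = 22.28, so 23 risers are needed.
Each riser is 4301/23 = 187 mm (≤ 193 mm).
From 2R + T = 622: T = 622 − 374 = 248 mm.
23 risers give 22 treads; going = 22 × 248 = 5456 mm.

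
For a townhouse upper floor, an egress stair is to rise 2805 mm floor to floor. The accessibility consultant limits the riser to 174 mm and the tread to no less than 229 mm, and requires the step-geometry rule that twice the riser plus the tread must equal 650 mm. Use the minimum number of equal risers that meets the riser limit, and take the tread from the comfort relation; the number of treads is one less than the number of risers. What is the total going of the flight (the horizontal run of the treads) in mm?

5120 mm

2805 / 174 = 16.12, so 17 risers are needed.
R = 2805 ÷ 17 = 165 mm.
Tread T = 650 − 2 × 165 = 320 mm (≥ 229 mm).
Treads = 17 − 1 = 16; going = 16 × 320 = 5120 mm.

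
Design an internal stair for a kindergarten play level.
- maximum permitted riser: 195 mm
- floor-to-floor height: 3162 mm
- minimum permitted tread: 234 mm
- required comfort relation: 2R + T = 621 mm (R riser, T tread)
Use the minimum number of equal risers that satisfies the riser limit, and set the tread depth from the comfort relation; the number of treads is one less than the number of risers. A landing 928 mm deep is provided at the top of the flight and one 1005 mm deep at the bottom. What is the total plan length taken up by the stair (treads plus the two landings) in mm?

5917 mm

At most 195 each: 3162/195 = 16.22, giving 17 risers.
Each riser is 3162/17 = 186 mm (≤ 195 mm).
Tread T = 621 − 2 × 186 = 249 mm (≥ 234 mm).
Going = (17 − 1) × 249 = 3984 mm.
Enclosure = 3984 + 928 + 1005 = 5917 mm.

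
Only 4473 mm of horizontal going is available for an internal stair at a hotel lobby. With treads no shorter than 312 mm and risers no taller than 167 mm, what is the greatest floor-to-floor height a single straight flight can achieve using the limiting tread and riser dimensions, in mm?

2505 mm

4473 / 312 = 14.34, so 14 treads fit.
Risers = treads + 1 = 15.
Maximum height = 15 × 167 = 2505 mm.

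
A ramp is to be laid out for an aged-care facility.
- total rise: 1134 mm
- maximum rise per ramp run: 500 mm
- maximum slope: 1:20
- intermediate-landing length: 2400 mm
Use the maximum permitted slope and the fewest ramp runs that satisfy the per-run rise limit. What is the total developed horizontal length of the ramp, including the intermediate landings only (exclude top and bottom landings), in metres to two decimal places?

27.48 m

1134 / 500 = 2.268 → round up to 3 ramp runs. That means 2 intermediate landings.
Horizontal run for 1134 mm of rise at 1:20 is 1134 × 20 = 22680 mm.
2 intermediate landings contribute 2 × 2400 = 4800 mm.
Total developed length = 22680 + 4800 = 27480 mm.
= 27.48 m.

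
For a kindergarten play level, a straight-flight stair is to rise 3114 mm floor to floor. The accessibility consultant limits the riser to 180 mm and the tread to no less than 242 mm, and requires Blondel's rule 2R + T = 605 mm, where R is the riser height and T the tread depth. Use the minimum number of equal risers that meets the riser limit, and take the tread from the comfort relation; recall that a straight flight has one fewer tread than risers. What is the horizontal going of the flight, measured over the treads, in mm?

4403 mm

⌈3114/180⌉ = 18 risers.
R = 3114 ÷ 18 = 173 mm.
Tread T = 605 − 2 × 173 = 259 mm (≥ 242 mm).
Going = (18 − 1) × 259 = 4403 mm.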